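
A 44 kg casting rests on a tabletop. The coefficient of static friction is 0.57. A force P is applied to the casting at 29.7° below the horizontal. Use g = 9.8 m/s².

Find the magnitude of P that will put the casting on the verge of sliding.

P ≈ 419 N

N = m g + P sin α (the push presses the casting into the tabletop).
At impending slip, P cos α = μ_s N = μ_s (m g + P sin α).
Solving: P (cos α − μ_s sin α) = μ_s m g → P = 0.57×431/(cos 29.7° − 0.57 sin 29.7°) = 246/0.5862 = 419 N.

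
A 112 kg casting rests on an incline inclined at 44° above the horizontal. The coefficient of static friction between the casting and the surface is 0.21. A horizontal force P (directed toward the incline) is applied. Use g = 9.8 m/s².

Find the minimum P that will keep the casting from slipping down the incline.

P_min ≈ 690 N

The casting tends to slide down (tan θ > μ_s), so at the point of impending slip friction acts up-slope at its limit: f = μ_s N.
Perpendicular to the incline: N = m g cos θ + P sin θ.
Along the incline: P cos θ + μ_s N = m g sin θ, i.e. P cos θ + μ_s (m g cos θ + P sin θ) = m g sin θ.
Solving, P (cos θ + μ_s sin θ) = m g (sin θ − μ_s cos θ), so P = 1100×0.5436/0.8652 = 690 N.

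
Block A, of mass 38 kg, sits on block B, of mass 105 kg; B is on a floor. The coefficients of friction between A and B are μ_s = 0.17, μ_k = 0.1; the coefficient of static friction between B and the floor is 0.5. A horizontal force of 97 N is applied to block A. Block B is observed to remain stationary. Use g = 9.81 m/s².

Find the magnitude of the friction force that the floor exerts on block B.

The normal force B exerts on A is simply A's weight, N₁ = 372.8 N.
Maximum static friction on A from B: μ_s N₁ = 0.17×372.8 = 63.37 N.
P = 97 N exceeds that limit, so A slips over B and the interface friction becomes kinetic: f₁ = μ_k N₁ = 0.1×372.8 = 37.3 N.
B experiences an equal 37.3 N forward from A (third law). B is in equilibrium, so the floor supplies f₂ = 37.3 N of static friction (limit μ_s(m_A+m_B)g = 701.4 N, not exceeded).

f ≈ 37.3 N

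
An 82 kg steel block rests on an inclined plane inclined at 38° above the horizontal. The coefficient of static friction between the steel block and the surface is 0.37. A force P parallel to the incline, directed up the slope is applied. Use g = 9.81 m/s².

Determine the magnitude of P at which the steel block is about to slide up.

At impending motion up the slope, friction acts down-slope at its limit: f = μ_s N.
P is parallel to the surface, so N = m g cos θ = 634 N.
Along the incline: P = m g sin θ + μ_s N = 495 + 0.37×634 = 730 N.

P ≈ 730 N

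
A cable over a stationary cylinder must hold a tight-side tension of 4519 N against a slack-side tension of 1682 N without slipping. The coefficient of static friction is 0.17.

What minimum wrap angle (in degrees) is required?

T₂/T₁ = e^{μβ} → β = ln(T₂/T₁)/μ.
β = ln(4519/1682)/0.17 = 0.9883/0.17 = 5.814 rad.
In degrees: β = 5.814 × 180/π = 333°.

β_min ≈ 333°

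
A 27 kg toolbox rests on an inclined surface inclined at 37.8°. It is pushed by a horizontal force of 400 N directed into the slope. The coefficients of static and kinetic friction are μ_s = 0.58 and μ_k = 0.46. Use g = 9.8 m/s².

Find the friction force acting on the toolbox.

f ≈ 154 N (down the incline)

The horizontal push has a component P sin θ into the surface, so N = m g cos θ + P sin θ = 209.1 + 245.2 = 454.2 N.
Along the incline, the net driving force (taking up-slope positive) is P cos θ − m g sin θ = 316.1 − 162.2 = 153.9 N, so equilibrium requires friction f = -153.9 N (down-slope).
The limit of static friction is μ_s N = 263.5 N.
Since 153.9 N is within the 263.5 N limit, the toolbox stays put and friction is exactly 154 N.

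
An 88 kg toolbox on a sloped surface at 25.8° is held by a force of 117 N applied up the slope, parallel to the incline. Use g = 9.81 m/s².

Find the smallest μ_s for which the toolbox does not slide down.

N = m g cos θ = 777.2 N.
Friction must make up the shortfall along the incline: f = m g sin θ − P = 375.7 − 117 = 258.7 N.
At the threshold f = μ_s N, so μ_s,min = 258.7/777.2 = 0.333.

μ_s,min ≈ 0.333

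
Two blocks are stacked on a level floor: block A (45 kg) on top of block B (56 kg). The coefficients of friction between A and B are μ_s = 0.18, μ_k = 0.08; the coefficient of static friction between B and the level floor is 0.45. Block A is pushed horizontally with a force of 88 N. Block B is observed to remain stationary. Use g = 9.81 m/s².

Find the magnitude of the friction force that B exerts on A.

f ≈ 35.3 N

The normal force B exerts on A is simply A's weight, N₁ = 441.5 N.
Maximum static friction on A from B: μ_s N₁ = 0.18×441.5 = 79.46 N.
P = 88 N exceeds that limit, so A slips over B and the interface friction becomes kinetic: f₁ = μ_k N₁ = 0.08×441.5 = 35.3 N.
B experiences an equal 35.3 N forward from A (third law). B is in equilibrium, so the floor supplies f₂ = 35.3 N of static friction (limit μ_s(m_A+m_B)g = 445.9 N, not exceeded).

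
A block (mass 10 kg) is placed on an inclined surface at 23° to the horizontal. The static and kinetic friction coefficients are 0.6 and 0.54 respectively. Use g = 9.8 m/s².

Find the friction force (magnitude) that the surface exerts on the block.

Perpendicular to the surface, N = m g cos θ = 10·9.8·cos 23° = 90.21 N.
For equilibrium along the incline, friction must balance the weight component: f = m g sin θ = 38.29 N up the slope.
Static friction can supply at most μ_s N = 54.13 N.
Since |38.29| ≤ 54.13 N, no slip — friction simply equals what equilibrium demands.

f ≈ 38.3 N (up the incline)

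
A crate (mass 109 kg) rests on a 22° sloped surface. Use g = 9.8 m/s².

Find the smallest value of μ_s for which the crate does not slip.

At the slip threshold m g sin θ = μ_s m g cos θ, so μ_s,min = tan θ.
μ_s,min = tan 22° = 0.404.

μ_s,min ≈ 0.404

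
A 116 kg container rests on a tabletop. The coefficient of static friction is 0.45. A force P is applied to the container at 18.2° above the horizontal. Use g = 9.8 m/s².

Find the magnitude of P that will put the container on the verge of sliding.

P ≈ 469 N

N = m g − P sin α (the pull lifts the container).
At impending slip, P cos α = μ_s N = μ_s (m g − P sin α).
Solving: P (cos α + μ_s sin α) = μ_s m g → P = 0.45×1140/(cos 18.2° + 0.45 sin 18.2°) = 512/1.091 = 469 N.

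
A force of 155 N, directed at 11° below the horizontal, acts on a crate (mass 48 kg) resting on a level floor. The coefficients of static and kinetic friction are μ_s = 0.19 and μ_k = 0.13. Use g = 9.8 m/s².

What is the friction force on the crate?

The vertical component of P adds to the normal force: N = m g + P sin α = 470.4 + 29.58 = 500 N.
The horizontal driving force is P cos α = 152.2 N, so equilibrium needs friction f = 152.2 N.
The static-friction limit is μ_s N = 95 N.
152.2 > 95 N → the crate slides; f = μ_k N = 0.13×500 = 65 N.

f ≈ 65 N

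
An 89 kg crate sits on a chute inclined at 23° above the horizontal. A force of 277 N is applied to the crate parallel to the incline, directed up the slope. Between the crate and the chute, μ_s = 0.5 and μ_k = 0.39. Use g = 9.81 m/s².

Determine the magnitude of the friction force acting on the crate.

f ≈ 64.1 N (up the incline)

The normal reaction is N = m g cos θ = 803.7 N.
The friction needed for equilibrium is m g sin θ − P = 341.1 − 277 = 64.14 N, measured positive up-slope.
The static-friction ceiling is μ_s N = 0.5 × 803.7 = 401.8 N.
Since |64.14| ≤ 401.8 N, no slip — friction simply equals what equilibrium demands.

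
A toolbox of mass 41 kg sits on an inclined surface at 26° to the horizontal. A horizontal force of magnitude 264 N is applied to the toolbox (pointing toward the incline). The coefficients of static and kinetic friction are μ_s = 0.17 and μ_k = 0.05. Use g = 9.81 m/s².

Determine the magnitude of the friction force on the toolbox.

f ≈ 61 N (down the incline)

Resolve perpendicular to the incline: N = m g cos θ + P sin θ = 41×9.81×cos 26° + 264×sin 26° = 477.2 N.
Parallel to the incline: P cos θ − m g sin θ = 237.3 − 176.3 = 60.96 N; the friction needed to balance this is 60.96 N acting down the slope.
Maximum static friction: μ_s N = 0.17 × 477.2 = 81.13 N.
|f_req| = 60.96 ≤ 81.13 N → the toolbox is in equilibrium; friction equals the required value.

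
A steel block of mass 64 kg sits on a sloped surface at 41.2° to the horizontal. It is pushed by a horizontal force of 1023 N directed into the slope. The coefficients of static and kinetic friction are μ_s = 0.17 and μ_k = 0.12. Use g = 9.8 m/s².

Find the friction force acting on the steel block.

f ≈ 137 N (down the incline)

Normal direction: N = m g cos θ + P sin θ = 1146 N.
Along the incline, the net driving force (taking up-slope positive) is P cos θ − m g sin θ = 769.7 − 413.1 = 356.6 N, so equilibrium requires friction f = -356.6 N (down-slope).
The limit of static friction is μ_s N = 194.8 N.
|f_req| = 356.6 > 194.8 N → the steel block slides up the incline; f = μ_k N = 0.12 × 1146 = 137 N.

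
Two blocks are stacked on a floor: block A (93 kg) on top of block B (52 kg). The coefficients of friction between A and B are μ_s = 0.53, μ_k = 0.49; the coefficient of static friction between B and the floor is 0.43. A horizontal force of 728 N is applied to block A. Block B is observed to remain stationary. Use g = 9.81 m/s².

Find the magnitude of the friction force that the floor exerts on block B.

f ≈ 447 N

Normal force at the A–B interface: N₁ = m_A g = 912.3 N.
So the A–B interface can sustain at most μ_s N₁ = 483.5 N of static friction.
Since P = 728 N > 483.5 N, A slides on B; the A–B friction is kinetic: f₁ = μ_k N₁ = 0.49×912.3 = 447 N.
By Newton's third law B feels 447 N forward from A. With B stationary, the floor's static friction on B balances it: f₂ = 447 N (well within μ_s(m_A+m_B)g = 611.7 N).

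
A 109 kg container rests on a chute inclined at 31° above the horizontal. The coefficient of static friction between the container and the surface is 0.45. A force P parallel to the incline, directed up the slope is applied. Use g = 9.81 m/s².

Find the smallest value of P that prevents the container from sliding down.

The container tends to slide down (tan θ > μ_s), so at the point of impending slip friction acts up-slope at its limit: f = μ_s N.
P is parallel to the surface, so N = m g cos θ = 917 N.
Along the incline: P + μ_s N = m g sin θ, so P = 551 − 0.45×917 = 138 N.

P_min ≈ 138 N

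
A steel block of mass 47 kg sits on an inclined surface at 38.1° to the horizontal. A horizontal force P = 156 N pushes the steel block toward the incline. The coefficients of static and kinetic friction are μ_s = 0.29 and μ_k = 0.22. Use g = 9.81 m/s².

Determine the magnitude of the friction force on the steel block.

f ≈ 101 N (up the incline)

Resolve perpendicular to the incline: N = m g cos θ + P sin θ = 47×9.81×cos 38.1° + 156×sin 38.1° = 459.1 N.
Along the incline, the net driving force (taking up-slope positive) is P cos θ − m g sin θ = 122.8 − 284.5 = -161.7 N, so equilibrium requires friction f = 161.7 N (up-slope).
The limit of static friction is μ_s N = 133.1 N.
|f_req| = 161.7 > 133.1 N → the steel block slides down the incline; f = μ_k N = 0.22 × 459.1 = 101 N.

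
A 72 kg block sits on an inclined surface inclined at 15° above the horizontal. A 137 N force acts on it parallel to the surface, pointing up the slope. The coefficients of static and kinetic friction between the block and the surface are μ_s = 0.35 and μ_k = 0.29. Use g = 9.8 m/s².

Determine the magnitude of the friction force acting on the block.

Perpendicular to the surface, N = m g cos θ = 72·9.8·cos 15° = 681.6 N.
For equilibrium along the incline the friction force must supply f = m g sin θ − P = 182.6 − 137 = 45.62 N (positive meaning up-slope).
Maximum static friction available: μ_s N = 0.35 × 681.6 = 238.5 N.
Since |45.62| ≤ 238.5 N, static friction is sufficient; f equals the required value, not μ_s N.

f ≈ 45.6 N (up the incline)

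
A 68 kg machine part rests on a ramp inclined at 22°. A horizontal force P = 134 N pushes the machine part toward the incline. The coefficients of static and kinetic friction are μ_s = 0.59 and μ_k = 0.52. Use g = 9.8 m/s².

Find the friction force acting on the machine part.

The horizontal push has a component P sin θ into the surface, so N = m g cos θ + P sin θ = 617.9 + 50.2 = 668.1 N.
Parallel to the incline: P cos θ − m g sin θ = 124.2 − 249.6 = -125.4 N; the friction needed to balance this is 125.4 N acting up the slope.
Maximum static friction: μ_s N = 0.59 × 668.1 = 394.2 N.
Since 125.4 N is within the 394.2 N limit, the machine part stays put and friction is exactly 125 N.

f ≈ 125 N (up the incline)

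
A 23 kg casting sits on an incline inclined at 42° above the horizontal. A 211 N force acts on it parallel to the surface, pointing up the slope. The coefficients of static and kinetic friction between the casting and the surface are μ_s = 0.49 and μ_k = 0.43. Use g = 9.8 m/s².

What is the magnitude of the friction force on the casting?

The normal reaction is N = m g cos θ = 167.5 N.
The friction needed for equilibrium is m g sin θ − P = 150.8 − 211 = -60.18 N, measured positive up-slope.
Maximum static friction available: μ_s N = 0.49 × 167.5 = 82.08 N.
Since |-60.18| ≤ 82.08 N, no slip — friction simply equals what equilibrium demands.

f ≈ 60.2 N (down the incline)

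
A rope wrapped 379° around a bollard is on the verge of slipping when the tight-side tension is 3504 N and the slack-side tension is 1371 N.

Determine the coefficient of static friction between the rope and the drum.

T₂/T₁ = e^{μβ} → μ = ln(T₂/T₁)/β.
β = 379° = 6.615 rad.
μ = ln(3504/1371)/6.615 = ln(2.556)/6.615 = 0.142.

μ ≈ 0.142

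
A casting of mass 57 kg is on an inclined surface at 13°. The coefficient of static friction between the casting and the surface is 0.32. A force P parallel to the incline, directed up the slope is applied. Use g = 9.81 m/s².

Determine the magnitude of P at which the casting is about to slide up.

P ≈ 300 N

At impending motion up the slope, friction acts down-slope at its limit: f = μ_s N.
P is parallel to the surface, so N = m g cos θ = 545 N.
Along the incline: P = m g sin θ + μ_s N = 126 + 0.32×545 = 300 N.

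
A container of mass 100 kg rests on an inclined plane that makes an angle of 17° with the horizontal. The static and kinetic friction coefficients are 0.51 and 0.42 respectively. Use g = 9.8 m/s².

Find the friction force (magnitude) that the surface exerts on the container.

Perpendicular to the surface, N = m g cos θ = 100·9.8·cos 17° = 937.2 N.
For equilibrium along the incline, friction must balance the weight component: f = m g sin θ = 286.5 N up the slope.
The static-friction ceiling is μ_s N = 0.51 × 937.2 = 478 N.
Since |286.5| ≤ 478 N, the container remains in static equilibrium and friction takes exactly the required value.

f ≈ 287 N (up the incline)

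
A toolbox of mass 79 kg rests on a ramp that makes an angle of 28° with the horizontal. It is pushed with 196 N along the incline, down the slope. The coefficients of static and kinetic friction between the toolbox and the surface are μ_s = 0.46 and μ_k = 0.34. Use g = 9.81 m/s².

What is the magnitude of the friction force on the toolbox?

f ≈ 233 N (up the incline)

Perpendicular to the surface, N = m g cos θ = 79·9.81·cos 28° = 684.3 N.
The friction needed for equilibrium is m g sin θ + P = 363.8 + 196 = 559.8 N, measured positive up-slope.
Maximum static friction available: μ_s N = 0.46 × 684.3 = 314.8 N.
Since |559.8| > 314.8 N, static friction cannot hold it; the toolbox slides down the incline and kinetic friction applies: f = μ_k N = 0.34 × 684.3 = 233 N.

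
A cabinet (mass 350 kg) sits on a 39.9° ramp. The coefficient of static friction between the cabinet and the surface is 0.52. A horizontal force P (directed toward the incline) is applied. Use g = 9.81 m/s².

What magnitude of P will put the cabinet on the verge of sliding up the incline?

P ≈ 8240 N

At impending motion up the slope, friction acts down-slope at its limit: f = μ_s N.
Perpendicular to the incline: N = m g cos θ + P sin θ.
Along the incline: P cos θ = m g sin θ + μ_s N = m g sin θ + μ_s (m g cos θ + P sin θ).
Solving, P (cos θ − μ_s sin θ) = m g (sin θ + μ_s cos θ), so P = 350×9.81×(sin 39.9° + 0.52 cos 39.9°)/(cos 39.9° − 0.52 sin 39.9°) = 3430×1.04/0.4336 = 8240 N.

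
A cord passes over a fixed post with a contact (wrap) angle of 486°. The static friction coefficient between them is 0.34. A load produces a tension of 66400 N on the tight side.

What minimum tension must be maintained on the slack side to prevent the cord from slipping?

Capstan equation at impending slip: T_tight/T_slack = e^{μβ}.
β = 486° = 8.482 rad; e^{μβ} = e^{0.34×8.482} = 17.89.
T_slack = T_tight / e^{μβ} = 66400 / 17.89 = 3710 N.

T_min ≈ 3710 N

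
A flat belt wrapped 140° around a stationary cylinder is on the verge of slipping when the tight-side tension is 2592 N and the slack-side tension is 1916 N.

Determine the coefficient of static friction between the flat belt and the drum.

μ ≈ 0.124

T₂/T₁ = e^{μβ} → μ = ln(T₂/T₁)/β.
β = 140° = 2.443 rad.
μ = ln(2592/1916)/2.443 = ln(1.353)/2.443 = 0.124.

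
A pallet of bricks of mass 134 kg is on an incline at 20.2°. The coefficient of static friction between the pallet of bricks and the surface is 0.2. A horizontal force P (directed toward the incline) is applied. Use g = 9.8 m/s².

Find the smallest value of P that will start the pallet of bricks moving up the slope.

P ≈ 805 N

At impending motion up the slope, friction acts down-slope at its limit: f = μ_s N.
Perpendicular to the incline: N = m g cos θ + P sin θ.
Along the incline: P cos θ = m g sin θ + μ_s N = m g sin θ + μ_s (m g cos θ + P sin θ).
Solving, P (cos θ − μ_s sin θ) = m g (sin θ + μ_s cos θ), so P = 134×9.8×(sin 20.2° + 0.2 cos 20.2°)/(cos 20.2° − 0.2 sin 20.2°) = 1310×0.533/0.8694 = 805 N.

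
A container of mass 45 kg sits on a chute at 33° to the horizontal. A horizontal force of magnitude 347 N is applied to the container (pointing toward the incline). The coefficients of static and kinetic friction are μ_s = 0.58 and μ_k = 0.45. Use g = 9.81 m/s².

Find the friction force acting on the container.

Resolve perpendicular to the incline: N = m g cos θ + P sin θ = 45×9.81×cos 33° + 347×sin 33° = 559.2 N.
Parallel to the incline: P cos θ − m g sin θ = 291 − 240.4 = 50.59 N; the friction needed to balance this is 50.59 N acting down the slope.
The limit of static friction is μ_s N = 324.3 N.
|f_req| = 50.59 ≤ 324.3 N → the container is in equilibrium; friction equals the required value.

f ≈ 50.6 N (down the incline)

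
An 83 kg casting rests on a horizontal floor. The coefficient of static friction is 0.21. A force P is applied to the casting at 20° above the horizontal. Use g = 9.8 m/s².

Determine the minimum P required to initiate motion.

P ≈ 169 N

N = m g − P sin α (the pull lifts the casting).
At impending slip, P cos α = μ_s N = μ_s (m g − P sin α).
Solving: P (cos α + μ_s sin α) = μ_s m g → P = 0.21×813/(cos 20° + 0.21 sin 20°) = 171/1.012 = 169 N.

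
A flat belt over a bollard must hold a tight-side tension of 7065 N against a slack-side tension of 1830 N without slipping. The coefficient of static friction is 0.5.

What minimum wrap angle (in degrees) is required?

T₂/T₁ = e^{μβ} → β = ln(T₂/T₁)/μ.
β = ln(7065/1830)/0.5 = 1.351/0.5 = 2.702 rad.
In degrees: β = 2.702 × 180/π = 155°.

β_min ≈ 155°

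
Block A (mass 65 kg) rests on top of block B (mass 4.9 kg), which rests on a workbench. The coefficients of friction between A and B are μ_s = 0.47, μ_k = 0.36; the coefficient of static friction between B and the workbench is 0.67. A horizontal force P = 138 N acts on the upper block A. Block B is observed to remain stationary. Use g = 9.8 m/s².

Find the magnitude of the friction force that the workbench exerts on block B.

f ≈ 138 N

Between the blocks, N₁ = m_A g = 637 N.
So the A–B interface can sustain at most μ_s N₁ = 299.4 N of static friction.
Since P = 138 N ≤ 299.4 N, A does not slip on B; friction on A equals P = 138 N.
By Newton's third law B feels 138 N forward from A. With B stationary, the floor's static friction on B balances it: f₂ = 138 N (well within μ_s(m_A+m_B)g = 459 N).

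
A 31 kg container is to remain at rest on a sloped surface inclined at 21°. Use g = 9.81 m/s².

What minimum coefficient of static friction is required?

μ_s,min ≈ 0.384

At the slip threshold m g sin θ = μ_s m g cos θ, so μ_s,min = tan θ.
μ_s,min = tan 21° = 0.384.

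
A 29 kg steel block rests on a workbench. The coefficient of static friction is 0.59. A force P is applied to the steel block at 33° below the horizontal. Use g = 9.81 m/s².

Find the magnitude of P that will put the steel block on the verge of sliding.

P ≈ 324 N

N = m g + P sin α (the push presses the steel block into the workbench).
At impending slip, P cos α = μ_s N = μ_s (m g + P sin α).
Solving: P (cos α − μ_s sin α) = μ_s m g → P = 0.59×284/(cos 33° − 0.59 sin 33°) = 168/0.5173 = 324 N.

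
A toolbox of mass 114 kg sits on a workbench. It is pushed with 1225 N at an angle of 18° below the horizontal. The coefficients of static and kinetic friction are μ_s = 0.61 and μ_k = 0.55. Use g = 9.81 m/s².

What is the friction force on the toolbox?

Vertical equilibrium gives N = m g + P sin α = 1497 N.
For equilibrium, f = P cos α = 1225×cos 18° = 1165 N.
The static-friction limit is μ_s N = 913.1 N.
1165 > 913.1 N → the toolbox slides; f = μ_k N = 0.55×1497 = 823 N.

f ≈ 823 N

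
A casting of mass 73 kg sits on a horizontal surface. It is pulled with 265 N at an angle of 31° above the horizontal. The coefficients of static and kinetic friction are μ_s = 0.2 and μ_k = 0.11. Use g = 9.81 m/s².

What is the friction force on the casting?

f ≈ 63.8 N

The vertical component of P reduces the normal force: N = m g − P sin α = 716.1 − 136.5 = 579.6 N.
The horizontal driving force is P cos α = 227.1 N, so equilibrium needs friction f = 227.1 N.
μ_s N = 0.2 × 579.6 = 115.9 N.
227.1 > 115.9 N → the casting slides; f = μ_k N = 0.11×579.6 = 63.8 N.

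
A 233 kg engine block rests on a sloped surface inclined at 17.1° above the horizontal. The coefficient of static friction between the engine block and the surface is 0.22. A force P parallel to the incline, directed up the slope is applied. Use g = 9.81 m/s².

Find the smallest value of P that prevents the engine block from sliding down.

P_min ≈ 191 N

The engine block tends to slide down (tan θ > μ_s), so at the point of impending slip friction acts up-slope at its limit: f = μ_s N.
P is parallel to the surface, so N = m g cos θ = 2180 N.
Along the incline: P + μ_s N = m g sin θ, so P = 672 − 0.22×2180 = 191 N.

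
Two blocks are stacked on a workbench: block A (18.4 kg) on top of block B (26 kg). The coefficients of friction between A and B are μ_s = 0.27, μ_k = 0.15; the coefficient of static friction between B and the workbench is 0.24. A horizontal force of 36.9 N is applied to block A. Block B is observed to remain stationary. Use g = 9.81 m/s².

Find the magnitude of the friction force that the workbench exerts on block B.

f ≈ 36.9 N

The normal force B exerts on A is simply A's weight, N₁ = 180.5 N.
Maximum static friction on A from B: μ_s N₁ = 0.27×180.5 = 48.74 N.
Since P = 36.9 N ≤ 48.74 N, A does not slip on B; friction on A equals P = 36.9 N.
By Newton's third law B feels 36.9 N forward from A. With B stationary, the floor's static friction on B balances it: f₂ = 36.9 N (well within μ_s(m_A+m_B)g = 104.5 N).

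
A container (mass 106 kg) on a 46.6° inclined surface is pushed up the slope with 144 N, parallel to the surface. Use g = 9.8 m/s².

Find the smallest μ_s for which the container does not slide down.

N = m g cos θ = 713.7 N.
Friction must make up the shortfall along the incline: f = m g sin θ − P = 754.8 − 144 = 610.8 N.
At the threshold f = μ_s N, so μ_s,min = 610.8/713.7 = 0.856.

μ_s,min ≈ 0.856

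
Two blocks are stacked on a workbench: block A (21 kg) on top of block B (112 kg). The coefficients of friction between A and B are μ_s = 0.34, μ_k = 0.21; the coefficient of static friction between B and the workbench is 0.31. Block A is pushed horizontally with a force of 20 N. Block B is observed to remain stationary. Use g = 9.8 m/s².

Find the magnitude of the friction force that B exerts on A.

Normal force at the A–B interface: N₁ = m_A g = 205.8 N.
Maximum static friction on A from B: μ_s N₁ = 0.34×205.8 = 69.97 N.
Since P = 20 N ≤ 69.97 N, A does not slip on B; friction on A equals P = 20 N.
By Newton's third law B feels 20 N forward from A. With B stationary, the floor's static friction on B balances it: f₂ = 20 N (well within μ_s(m_A+m_B)g = 404.1 N).

f ≈ 20 N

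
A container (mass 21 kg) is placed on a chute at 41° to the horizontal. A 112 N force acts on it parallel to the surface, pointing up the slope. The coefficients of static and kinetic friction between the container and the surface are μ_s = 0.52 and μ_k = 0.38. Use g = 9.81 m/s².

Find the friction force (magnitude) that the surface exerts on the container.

Perpendicular to the surface, N = m g cos θ = 21·9.81·cos 41° = 155.5 N.
For equilibrium along the incline the friction force must supply f = m g sin θ − P = 135.2 − 112 = 23.15 N (positive meaning up-slope).
Static friction can supply at most μ_s N = 80.85 N.
Since |23.15| ≤ 80.85 N, static friction is sufficient; f equals the required value, not μ_s N.

f ≈ 23.2 N (up the incline)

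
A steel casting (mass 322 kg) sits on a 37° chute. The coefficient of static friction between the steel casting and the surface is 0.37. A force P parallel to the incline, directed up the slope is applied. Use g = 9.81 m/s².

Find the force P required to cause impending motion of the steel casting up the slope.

At impending motion up the slope, friction acts down-slope at its limit: f = μ_s N.
P is parallel to the surface, so N = m g cos θ = 2520 N.
Along the incline: P = m g sin θ + μ_s N = 1900 + 0.37×2520 = 2830 N.

P ≈ 2830 N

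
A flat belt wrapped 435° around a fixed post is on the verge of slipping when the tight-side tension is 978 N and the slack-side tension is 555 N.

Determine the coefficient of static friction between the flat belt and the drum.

μ ≈ 0.0746

T₂/T₁ = e^{μβ} → μ = ln(T₂/T₁)/β.
β = 435° = 7.592 rad.
μ = ln(978/555)/7.592 = ln(1.762)/7.592 = 0.0746.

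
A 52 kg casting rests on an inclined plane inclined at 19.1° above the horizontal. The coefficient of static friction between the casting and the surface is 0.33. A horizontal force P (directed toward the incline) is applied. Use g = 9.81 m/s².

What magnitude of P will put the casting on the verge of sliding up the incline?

P ≈ 389 N

At impending motion up the slope, friction acts down-slope at its limit: f = μ_s N.
Perpendicular to the incline: N = m g cos θ + P sin θ.
Along the incline: P cos θ = m g sin θ + μ_s N = m g sin θ + μ_s (m g cos θ + P sin θ).
Solving, P (cos θ − μ_s sin θ) = m g (sin θ + μ_s cos θ), so P = 52×9.81×(sin 19.1° + 0.33 cos 19.1°)/(cos 19.1° − 0.33 sin 19.1°) = 510×0.6391/0.837 = 389 N.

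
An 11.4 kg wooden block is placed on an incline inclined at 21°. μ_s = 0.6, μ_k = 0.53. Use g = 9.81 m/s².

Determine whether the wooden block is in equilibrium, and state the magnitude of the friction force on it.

f ≈ 40.1 N

N = m g cos θ = 104 N.
Down-slope weight component: m g sin θ = 40.1 N.
μ_s N = 62.6 N.
40.1 ≤ 62.6 N, so it stays put; friction = 40.1 N.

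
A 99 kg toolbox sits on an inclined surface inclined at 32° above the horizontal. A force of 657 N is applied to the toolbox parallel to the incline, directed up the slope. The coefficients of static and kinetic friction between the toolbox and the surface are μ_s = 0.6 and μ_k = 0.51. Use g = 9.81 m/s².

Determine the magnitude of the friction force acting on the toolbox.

Perpendicular to the surface, N = m g cos θ = 99·9.81·cos 32° = 823.6 N.
Parallel to the incline, ΣF = 0 gives f = m g sin θ − P = 514.7 − 657 = -142.3 N (up-slope positive).
Maximum static friction available: μ_s N = 0.6 × 823.6 = 494.2 N.
Since |-142.3| ≤ 494.2 N, the toolbox remains in static equilibrium and friction takes exactly the required value.

f ≈ 142 N (down the incline)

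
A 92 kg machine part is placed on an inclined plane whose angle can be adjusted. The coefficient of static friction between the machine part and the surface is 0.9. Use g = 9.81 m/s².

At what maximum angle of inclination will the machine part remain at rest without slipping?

θ_max ≈ 42°

At the slip threshold, m g sin θ = μ_s · m g cos θ, so tan θ = μ_s.
θ_max = arctan(0.9) = 42°.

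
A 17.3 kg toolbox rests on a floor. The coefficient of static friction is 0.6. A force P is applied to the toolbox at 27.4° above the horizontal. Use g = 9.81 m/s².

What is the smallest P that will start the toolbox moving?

P ≈ 87.5 N

N = m g − P sin α (the pull lifts the toolbox).
At impending slip, P cos α = μ_s N = μ_s (m g − P sin α).
Solving: P (cos α + μ_s sin α) = μ_s m g → P = 0.6×170/(cos 27.4° + 0.6 sin 27.4°) = 102/1.164 = 87.5 N.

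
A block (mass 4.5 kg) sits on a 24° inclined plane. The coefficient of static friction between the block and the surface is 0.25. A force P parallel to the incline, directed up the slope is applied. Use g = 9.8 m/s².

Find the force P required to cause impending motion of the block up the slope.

At impending motion up the slope, friction acts down-slope at its limit: f = μ_s N.
P is parallel to the surface, so N = m g cos θ = 40.3 N.
Along the incline: P = m g sin θ + μ_s N = 17.9 + 0.25×40.3 = 28 N.

P ≈ 28 N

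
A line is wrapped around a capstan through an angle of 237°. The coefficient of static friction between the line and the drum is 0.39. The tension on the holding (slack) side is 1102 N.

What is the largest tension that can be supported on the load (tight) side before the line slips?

T_max ≈ 5530 N

At impending slip the capstan equation gives T₂/T₁ = e^{μβ} with β in radians.
β = 237° × π/180 = 4.136 rad.
e^{μβ} = e^{0.39×4.136} = 5.019.
T₂ = T₁ · e^{μβ} = 1102 × 5.019 = 5530 N.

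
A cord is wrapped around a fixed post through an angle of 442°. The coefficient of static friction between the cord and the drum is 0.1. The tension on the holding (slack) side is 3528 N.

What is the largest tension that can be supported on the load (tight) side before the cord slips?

T_max ≈ 7630 N

At impending slip the capstan equation gives T₂/T₁ = e^{μβ} with β in radians.
β = 442° × π/180 = 7.714 rad.
e^{μβ} = e^{0.1×7.714} = 2.163.
T₂ = T₁ · e^{μβ} = 3528 × 2.163 = 7630 N.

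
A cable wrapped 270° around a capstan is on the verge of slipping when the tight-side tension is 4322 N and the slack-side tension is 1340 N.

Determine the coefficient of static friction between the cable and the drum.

μ ≈ 0.249

T₂/T₁ = e^{μβ} → μ = ln(T₂/T₁)/β.
β = 270° = 4.712 rad.
μ = ln(4322/1340)/4.712 = ln(3.225)/4.712 = 0.249.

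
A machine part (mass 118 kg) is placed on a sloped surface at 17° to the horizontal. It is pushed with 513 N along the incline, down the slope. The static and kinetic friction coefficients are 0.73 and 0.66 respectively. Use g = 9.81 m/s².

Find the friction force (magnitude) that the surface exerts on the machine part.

The normal reaction is N = m g cos θ = 1107 N.
For equilibrium along the incline the friction force must supply f = m g sin θ + P = 338.4 + 513 = 851.4 N (positive meaning up-slope).
Static friction can supply at most μ_s N = 808.1 N.
|851.4| exceeds 808.1 N, so the machine part slips down-slope; friction is kinetic, f = μ_k N = 0.66×1107 = 731 N.

f ≈ 731 N (up the incline)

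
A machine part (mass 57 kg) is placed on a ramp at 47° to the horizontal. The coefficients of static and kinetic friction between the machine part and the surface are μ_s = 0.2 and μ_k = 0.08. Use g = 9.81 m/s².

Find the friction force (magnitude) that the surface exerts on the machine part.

f ≈ 30.5 N (up the incline)

Perpendicular to the surface, N = m g cos θ = 57·9.81·cos 47° = 381.4 N.
For equilibrium along the incline, friction must balance the weight component: f = m g sin θ = 409 N up the slope.
The static-friction ceiling is μ_s N = 0.2 × 381.4 = 76.27 N.
|409| exceeds 76.27 N, so the machine part slips down-slope; friction is kinetic, f = μ_k N = 0.08×381.4 = 30.5 N.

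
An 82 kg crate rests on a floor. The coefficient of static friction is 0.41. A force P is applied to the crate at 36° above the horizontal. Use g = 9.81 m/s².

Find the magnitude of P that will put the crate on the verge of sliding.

P ≈ 314 N

N = m g − P sin α (the pull lifts the crate).
At impending slip, P cos α = μ_s N = μ_s (m g − P sin α).
Solving: P (cos α + μ_s sin α) = μ_s m g → P = 0.41×804/(cos 36° + 0.41 sin 36°) = 330/1.05 = 314 N.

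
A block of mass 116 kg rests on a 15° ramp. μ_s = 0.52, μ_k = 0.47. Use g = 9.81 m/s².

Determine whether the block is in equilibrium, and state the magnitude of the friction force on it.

N = m g cos θ = 1100 N.
Down-slope weight component: m g sin θ = 295 N.
μ_s N = 572 N.
295 ≤ 572 N, so it stays put; friction = 295 N.

f ≈ 295 N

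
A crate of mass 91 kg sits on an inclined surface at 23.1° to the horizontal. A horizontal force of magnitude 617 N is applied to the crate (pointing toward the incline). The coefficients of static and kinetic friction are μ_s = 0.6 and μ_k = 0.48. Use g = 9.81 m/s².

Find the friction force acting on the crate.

f ≈ 217 N (down the incline)

Resolve perpendicular to the incline: N = m g cos θ + P sin θ = 91×9.81×cos 23.1° + 617×sin 23.1° = 1063 N.
Parallel to the incline: P cos θ − m g sin θ = 567.5 − 350.2 = 217.3 N; the friction needed to balance this is 217.3 N acting down the slope.
The limit of static friction is μ_s N = 637.9 N.
|f_req| = 217.3 ≤ 637.9 N → the crate is in equilibrium; friction equals the required value.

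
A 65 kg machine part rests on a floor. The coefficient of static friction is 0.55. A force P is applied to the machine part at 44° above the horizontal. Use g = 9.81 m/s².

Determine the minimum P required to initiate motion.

P ≈ 318 N

N = m g − P sin α (the pull lifts the machine part).
At impending slip, P cos α = μ_s N = μ_s (m g − P sin α).
Solving: P (cos α + μ_s sin α) = μ_s m g → P = 0.55×638/(cos 44° + 0.55 sin 44°) = 351/1.101 = 318 N.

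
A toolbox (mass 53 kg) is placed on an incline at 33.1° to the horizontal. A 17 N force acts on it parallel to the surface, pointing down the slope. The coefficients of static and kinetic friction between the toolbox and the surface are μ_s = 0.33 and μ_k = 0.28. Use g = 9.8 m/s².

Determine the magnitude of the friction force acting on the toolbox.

f ≈ 122 N (up the incline)

Perpendicular to the surface, N = m g cos θ = 53·9.8·cos 33.1° = 435.1 N.
The friction needed for equilibrium is m g sin θ + P = 283.6 + 17 = 300.6 N, measured positive up-slope.
Static friction can supply at most μ_s N = 143.6 N.
|300.6| exceeds 143.6 N, so the toolbox slips down-slope; friction is kinetic, f = μ_k N = 0.28×435.1 = 122 N.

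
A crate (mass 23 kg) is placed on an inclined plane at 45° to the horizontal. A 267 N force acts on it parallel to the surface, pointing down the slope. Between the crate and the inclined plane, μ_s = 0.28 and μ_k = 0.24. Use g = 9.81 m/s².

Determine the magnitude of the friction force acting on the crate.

Normal force: N = m g cos θ = 23 × 9.81 × cos 45° = 159.5 N.
The friction needed for equilibrium is m g sin θ + P = 159.5 + 267 = 426.5 N, measured positive up-slope.
The static-friction ceiling is μ_s N = 0.28 × 159.5 = 44.67 N.
Since |426.5| > 44.67 N, static friction cannot hold it; the crate slides down the incline and kinetic friction applies: f = μ_k N = 0.24 × 159.5 = 38.3 N.

f ≈ 38.3 N (up the incline)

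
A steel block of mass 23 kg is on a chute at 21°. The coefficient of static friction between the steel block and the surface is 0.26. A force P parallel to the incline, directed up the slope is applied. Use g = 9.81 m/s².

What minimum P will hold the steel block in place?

The steel block tends to slide down (tan θ > μ_s), so at the point of impending slip friction acts up-slope at its limit: f = μ_s N.
P is parallel to the surface, so N = m g cos θ = 211 N.
Along the incline: P + μ_s N = m g sin θ, so P = 80.9 − 0.26×211 = 26.1 N.

P_min ≈ 26.1 N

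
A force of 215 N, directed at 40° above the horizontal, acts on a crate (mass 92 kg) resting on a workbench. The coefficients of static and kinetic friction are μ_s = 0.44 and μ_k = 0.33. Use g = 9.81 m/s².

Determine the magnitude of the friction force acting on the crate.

Vertical equilibrium gives N = m g − P sin α = 764.3 N.
The horizontal driving force is P cos α = 164.7 N, so equilibrium needs friction f = 164.7 N.
μ_s N = 0.44 × 764.3 = 336.3 N.
Since 164.7 N does not exceed the limit, the crate stays at rest and f = 165 N.

f ≈ 165 N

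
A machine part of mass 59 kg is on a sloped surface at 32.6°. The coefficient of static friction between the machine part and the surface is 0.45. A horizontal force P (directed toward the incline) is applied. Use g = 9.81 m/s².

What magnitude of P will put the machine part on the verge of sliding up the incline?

At impending motion up the slope, friction acts down-slope at its limit: f = μ_s N.
Perpendicular to the incline: N = m g cos θ + P sin θ.
Along the incline: P cos θ = m g sin θ + μ_s N = m g sin θ + μ_s (m g cos θ + P sin θ).
Solving, P (cos θ − μ_s sin θ) = m g (sin θ + μ_s cos θ), so P = 59×9.81×(sin 32.6° + 0.45 cos 32.6°)/(cos 32.6° − 0.45 sin 32.6°) = 579×0.9179/0.6 = 885 N.

P ≈ 885 N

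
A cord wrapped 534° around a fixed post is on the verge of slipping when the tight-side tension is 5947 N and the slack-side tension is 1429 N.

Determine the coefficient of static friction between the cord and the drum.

μ ≈ 0.153

T₂/T₁ = e^{μβ} → μ = ln(T₂/T₁)/β.
β = 534° = 9.32 rad.
μ = ln(5947/1429)/9.32 = ln(4.162)/9.32 = 0.153.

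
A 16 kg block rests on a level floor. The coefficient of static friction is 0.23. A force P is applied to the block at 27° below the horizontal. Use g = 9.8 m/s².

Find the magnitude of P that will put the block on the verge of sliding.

N = m g + P sin α (the push presses the block into the level floor).
At impending slip, P cos α = μ_s N = μ_s (m g + P sin α).
Solving: P (cos α − μ_s sin α) = μ_s m g → P = 0.23×157/(cos 27° − 0.23 sin 27°) = 36.1/0.7866 = 45.8 N.

P ≈ 45.8 N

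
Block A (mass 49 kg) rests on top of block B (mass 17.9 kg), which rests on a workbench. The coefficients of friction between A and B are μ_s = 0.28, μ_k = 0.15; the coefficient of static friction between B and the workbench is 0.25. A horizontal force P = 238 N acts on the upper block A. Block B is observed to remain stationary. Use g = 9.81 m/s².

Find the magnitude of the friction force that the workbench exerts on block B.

f ≈ 72.1 N

Between the blocks, N₁ = m_A g = 480.7 N.
Maximum static friction on A from B: μ_s N₁ = 0.28×480.7 = 134.6 N.
P = 238 N exceeds that limit, so A slips over B and the interface friction becomes kinetic: f₁ = μ_k N₁ = 0.15×480.7 = 72.1 N.
By Newton's third law B feels 72.1 N forward from A. With B stationary, the floor's static friction on B balances it: f₂ = 72.1 N (well within μ_s(m_A+m_B)g = 164.1 N).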